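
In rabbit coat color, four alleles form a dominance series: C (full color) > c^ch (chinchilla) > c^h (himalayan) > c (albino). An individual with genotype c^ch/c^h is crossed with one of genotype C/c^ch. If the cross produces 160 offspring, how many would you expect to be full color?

Cross: c^ch/c^h × C/c^ch
Allele dominance: C > c^ch > c^h > c
Offspring genotypes: 1 C/c^ch, 1 c^ch/c^ch, 1 C/c^h, 1 c^ch/c^h
Phenotype counts: 2 full color, 2 chinchilla
full color: 2 out of 4 → fraction 1/2
Expected count = 1/2 × 160 = 80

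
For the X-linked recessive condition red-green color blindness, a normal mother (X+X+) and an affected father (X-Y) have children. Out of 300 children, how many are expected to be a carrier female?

Cross: X+X+ × X-Y
Offspring: 2 X+X-, 2 X+Y
Probability of a carrier female: 2/4 = 1/2
Expected count = 1/2 × 300 = 150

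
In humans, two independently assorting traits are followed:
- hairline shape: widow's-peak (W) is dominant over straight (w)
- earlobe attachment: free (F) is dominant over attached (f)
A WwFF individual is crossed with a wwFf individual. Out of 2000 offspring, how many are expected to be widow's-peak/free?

Dihybrid cross WwFF × wwFf — consider each gene separately:
hairline shape: Ww × ww → 2 Ww, 2 ww → 2 W_ : 2 ww (out of 4)
earlobe attachment: FF × Ff → 2 FF, 2 Ff → 4 F_ (out of 4)
Combine (counts out of 4 × 4 = 16): widow's-peak/free (W_F_) = 2×4 = 8; straight/free (wwF_) = 2×4 = 8
Phenotype counts (out of 16): 8 widow's-peak/free, 8 straight/free
widow's-peak/free: 8 out of 16 → fraction 1/2
Expected count = 1/2 × 2000 = 1000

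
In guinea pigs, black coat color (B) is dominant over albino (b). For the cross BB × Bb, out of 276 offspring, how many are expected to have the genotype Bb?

Punnett square for BB × Bb:
Offspring genotypes: 2 BB, 2 Bb
Total offspring: 4
Count with target: 2
Probability: 2/4 = 1/2
Expected count = 1/2 × 276 = 138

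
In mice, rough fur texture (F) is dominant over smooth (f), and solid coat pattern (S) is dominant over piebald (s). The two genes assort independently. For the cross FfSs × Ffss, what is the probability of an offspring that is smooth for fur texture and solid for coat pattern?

Dihybrid cross FfSs × Ffss — consider each gene separately:
fur texture: Ff × Ff → 1 FF, 2 Ff, 1 ff → 3 F_ : 1 ff (out of 4)
coat pattern: Ss × ss → 2 Ss, 2 ss → 2 S_ : 2 ss (out of 4)
Looking for: smooth (ff) and solid (S_)
P(smooth) = 1/4, P(solid) = 2/4
P(both) = 1/4 × 2/4 = 2/16 = 1/8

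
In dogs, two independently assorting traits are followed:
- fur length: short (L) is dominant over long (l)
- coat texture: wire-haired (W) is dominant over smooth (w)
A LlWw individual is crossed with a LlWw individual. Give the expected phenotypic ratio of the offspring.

Dihybrid cross LlWw × LlWw — consider each gene separately:
fur length: Ll × Ll → 1 LL, 2 Ll, 1 ll → 3 L_ : 1 ll (out of 4)
coat texture: Ww × Ww → 1 WW, 2 Ww, 1 ww → 3 W_ : 1 ww (out of 4)
Combine (counts out of 4 × 4 = 16): short/wire-haired (L_W_) = 3×3 = 9; short/smooth (L_ww) = 3×1 = 3; long/wire-haired (llW_) = 1×3 = 3; long/smooth (llww) = 1×1 = 1
Phenotype counts (out of 16): 9 short/wire-haired, 3 short/smooth, 3 long/wire-haired, 1 long/smooth
Ratio: 9 short/wire-haired : 3 short/smooth : 3 long/wire-haired : 1 long/smooth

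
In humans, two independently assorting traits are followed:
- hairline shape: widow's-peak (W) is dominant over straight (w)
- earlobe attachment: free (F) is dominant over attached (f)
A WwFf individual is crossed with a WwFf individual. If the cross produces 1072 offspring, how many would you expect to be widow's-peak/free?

Dihybrid cross WwFf × WwFf — consider each gene separately:
hairline shape: Ww × Ww → 1 WW, 2 Ww, 1 ww → 3 W_ : 1 ww (out of 4)
earlobe attachment: Ff × Ff → 1 FF, 2 Ff, 1 ff → 3 F_ : 1 ff (out of 4)
Combine (counts out of 4 × 4 = 16): widow's-peak/free (W_F_) = 3×3 = 9; widow's-peak/attached (W_ff) = 3×1 = 3; straight/free (wwF_) = 1×3 = 3; straight/attached (wwff) = 1×1 = 1
Phenotype counts (out of 16): 9 widow's-peak/free, 3 widow's-peak/attached, 3 straight/free, 1 straight/attached
widow's-peak/free: 9 out of 16 → fraction 9/16
Expected count = 9/16 × 1072 = 603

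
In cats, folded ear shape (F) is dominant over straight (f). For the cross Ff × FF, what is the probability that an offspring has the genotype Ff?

Punnett square for Ff × FF:
Offspring genotypes: 2 FF, 2 Ff
Total offspring: 4
Count with target: 2
Probability: 2/4 = 1/2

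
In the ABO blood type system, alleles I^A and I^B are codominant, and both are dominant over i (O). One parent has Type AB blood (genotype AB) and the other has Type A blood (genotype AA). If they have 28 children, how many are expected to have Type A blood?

Cross: AB × AA
Possible offspring genotypes: 2 AA, 2 AB
Blood type counts: 2 Type A, 2 Type AB
Probability of Type A: 2/4 = 1/2
Expected count = 1/2 × 28 = 14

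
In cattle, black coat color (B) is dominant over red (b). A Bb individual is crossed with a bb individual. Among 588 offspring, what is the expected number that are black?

Punnett square for Bb × bb:
Offspring genotypes: 2 Bb, 2 bb
black: 2, red: 2
black: 2 out of 4 → fraction 1/2
Expected count = 1/2 × 588 = 294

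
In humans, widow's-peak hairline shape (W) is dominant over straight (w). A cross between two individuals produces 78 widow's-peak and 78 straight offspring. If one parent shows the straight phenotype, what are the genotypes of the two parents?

Observed offspring: 78 widow's-peak, 78 straight
The observed ratio simplifies to 1:1. One parent shows straight, so its genotype must be ww. A 1:1 offspring split requires the other parent to be heterozygous (Ww).
Parent genotypes: ww × Ww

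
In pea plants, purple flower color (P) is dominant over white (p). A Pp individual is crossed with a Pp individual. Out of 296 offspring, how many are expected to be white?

Punnett square for Pp × Pp:
Offspring genotypes: 1 PP, 2 Pp, 1 pp
purple: 3, white: 1
white: 1 out of 4 → fraction 1/4
Expected count = 1/4 × 296 = 74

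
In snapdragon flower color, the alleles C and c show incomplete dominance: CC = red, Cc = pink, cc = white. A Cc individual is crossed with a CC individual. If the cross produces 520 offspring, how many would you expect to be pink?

Punnett square for Cc × CC:
Offspring genotypes: 2 CC, 2 Cc
Phenotype counts: 2 red, 2 pink
pink: 2 out of 4 → fraction 1/2
Expected count = 1/2 × 520 = 260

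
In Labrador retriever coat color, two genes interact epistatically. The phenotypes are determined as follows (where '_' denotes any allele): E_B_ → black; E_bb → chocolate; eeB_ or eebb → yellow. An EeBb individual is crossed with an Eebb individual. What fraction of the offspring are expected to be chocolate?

Cross: EeBb × Eebb — consider each gene separately:
E gene: Ee × Ee → 1 EE, 2 Ee, 1 ee → 3 E_ : 1 ee (out of 4)
B gene: Bb × bb → 2 Bb, 2 bb → 2 B_ : 2 bb (out of 4)
Genotype classes (out of 4 × 4 = 16): E_B_ = 3×2 = 6; E_bb = 3×2 = 6; eeB_ = 1×2 = 2; eebb = 1×2 = 2
Apply the phenotype rules: E_B_ (6) → black; E_bb (6) → chocolate; eeB_ (2) + eebb (2) → yellow
Phenotype counts (out of 16): 6 black, 6 chocolate, 4 yellow
chocolate: 6 out of 16
Probability: 6/16 = 3/8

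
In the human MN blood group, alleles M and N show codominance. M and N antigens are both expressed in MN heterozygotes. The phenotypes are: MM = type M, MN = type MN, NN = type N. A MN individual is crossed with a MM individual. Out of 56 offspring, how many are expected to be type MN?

Punnett square for MN × MM:
Offspring genotypes: 2 MM, 2 MN
Phenotype counts: 2 type M, 2 type MN
type MN: 2 out of 4 → fraction 1/2
Expected count = 1/2 × 56 = 28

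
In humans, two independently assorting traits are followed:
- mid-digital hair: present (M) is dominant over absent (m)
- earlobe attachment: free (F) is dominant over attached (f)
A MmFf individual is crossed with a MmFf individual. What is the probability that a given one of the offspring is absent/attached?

Dihybrid cross MmFf × MmFf — consider each gene separately:
mid-digital hair: Mm × Mm → 1 MM, 2 Mm, 1 mm → 3 M_ : 1 mm (out of 4)
earlobe attachment: Ff × Ff → 1 FF, 2 Ff, 1 ff → 3 F_ : 1 ff (out of 4)
Combine (counts out of 4 × 4 = 16): present/free (M_F_) = 3×3 = 9; present/attached (M_ff) = 3×1 = 3; absent/free (mmF_) = 1×3 = 3; absent/attached (mmff) = 1×1 = 1
Phenotype counts (out of 16): 9 present/free, 3 present/attached, 3 absent/free, 1 absent/attached
absent/attached: 1 out of 16
Probability: 1/16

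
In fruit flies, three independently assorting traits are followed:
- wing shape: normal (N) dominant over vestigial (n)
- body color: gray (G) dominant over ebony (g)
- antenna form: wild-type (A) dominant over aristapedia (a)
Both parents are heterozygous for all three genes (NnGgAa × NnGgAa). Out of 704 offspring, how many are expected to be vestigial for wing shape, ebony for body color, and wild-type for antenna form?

Trihybrid cross: NnGgAa × NnGgAa
Each trait segregates independently with a 3:1 phenotypic ratio, so each gene contributes 3/4 (dominant) or 1/4 (recessive).
Target: vestigial (wing shape), ebony (body color), wild-type (antenna form)
Probability = product of independent per-trait probabilities
= 1/4 × 1/4 × 3/4 = 3/64
Expected count = 3/64 × 704 = 33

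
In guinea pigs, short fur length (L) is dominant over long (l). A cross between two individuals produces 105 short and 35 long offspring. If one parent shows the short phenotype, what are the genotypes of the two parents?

Observed offspring: 105 short, 35 long
The observed ratio simplifies to 3:1. Long (ll) offspring appear, so each parent must contribute one l allele. The parent stated to show short carries L, so it is Ll. The other parent is then either Ll or ll: Ll × ll would give a 1:1 split, whereas Ll × Ll gives 3:1 — matching the data. So both parents are heterozygous (Ll × Ll).
Parent genotypes: Ll × Ll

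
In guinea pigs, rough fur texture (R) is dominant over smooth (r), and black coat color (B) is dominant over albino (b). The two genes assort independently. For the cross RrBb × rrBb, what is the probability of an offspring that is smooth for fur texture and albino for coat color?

Dihybrid cross RrBb × rrBb — consider each gene separately:
fur texture: Rr × rr → 2 Rr, 2 rr → 2 R_ : 2 rr (out of 4)
coat color: Bb × Bb → 1 BB, 2 Bb, 1 bb → 3 B_ : 1 bb (out of 4)
Looking for: smooth (rr) and albino (bb)
P(smooth) = 2/4, P(albino) = 1/4
P(both) = 2/4 × 1/4 = 2/16 = 1/8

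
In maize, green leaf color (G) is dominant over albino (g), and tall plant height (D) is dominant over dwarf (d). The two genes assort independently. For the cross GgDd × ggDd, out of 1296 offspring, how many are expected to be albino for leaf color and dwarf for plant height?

Dihybrid cross GgDd × ggDd — consider each gene separately:
leaf color: Gg × gg → 2 Gg, 2 gg → 2 G_ : 2 gg (out of 4)
plant height: Dd × Dd → 1 DD, 2 Dd, 1 dd → 3 D_ : 1 dd (out of 4)
Looking for: albino (gg) and dwarf (dd)
P(albino) = 2/4, P(dwarf) = 1/4
P(both) = 2/4 × 1/4 = 2/16 = 1/8
Expected count = 1/8 × 1296 = 162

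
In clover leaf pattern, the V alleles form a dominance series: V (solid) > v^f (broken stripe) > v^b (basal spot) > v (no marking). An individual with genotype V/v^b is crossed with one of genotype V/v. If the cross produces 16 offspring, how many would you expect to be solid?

Cross: V/v^b × V/v
Allele dominance: V > v^f > v^b > v
Offspring genotypes: 1 V/V, 1 V/v, 1 V/v^b, 1 v^b/v
Phenotype counts: 3 solid, 1 basal spot
solid: 3 out of 4 → fraction 3/4
Expected count = 3/4 × 16 = 12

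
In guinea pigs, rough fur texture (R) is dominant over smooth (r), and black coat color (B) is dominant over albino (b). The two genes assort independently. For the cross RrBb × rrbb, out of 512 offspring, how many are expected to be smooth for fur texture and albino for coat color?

Dihybrid cross RrBb × rrbb — consider each gene separately:
fur texture: Rr × rr → 2 Rr, 2 rr → 2 R_ : 2 rr (out of 4)
coat color: Bb × bb → 2 Bb, 2 bb → 2 B_ : 2 bb (out of 4)
Looking for: smooth (rr) and albino (bb)
P(smooth) = 2/4, P(albino) = 2/4
P(both) = 2/4 × 2/4 = 4/16 = 1/4
Expected count = 1/4 × 512 = 128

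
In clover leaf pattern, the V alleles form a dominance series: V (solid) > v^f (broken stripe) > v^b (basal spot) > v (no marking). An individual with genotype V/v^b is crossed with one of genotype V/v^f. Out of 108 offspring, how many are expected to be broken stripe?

Cross: V/v^b × V/v^f
Allele dominance: V > v^f > v^b > v
Offspring genotypes: 1 V/V, 1 V/v^f, 1 V/v^b, 1 v^f/v^b
Phenotype counts: 3 solid, 1 broken stripe
broken stripe: 1 out of 4 → fraction 1/4
Expected count = 1/4 × 108 = 27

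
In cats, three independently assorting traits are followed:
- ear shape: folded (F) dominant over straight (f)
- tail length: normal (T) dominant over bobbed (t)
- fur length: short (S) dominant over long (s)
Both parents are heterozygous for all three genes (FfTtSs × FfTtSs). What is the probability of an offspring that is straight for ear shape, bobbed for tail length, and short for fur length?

Trihybrid cross: FfTtSs × FfTtSs
Each trait segregates independently with a 3:1 phenotypic ratio, so each gene contributes 3/4 (dominant) or 1/4 (recessive).
Target: straight (ear shape), bobbed (tail length), short (fur length)
Probability = product of independent per-trait probabilities
= 1/4 × 1/4 × 3/4 = 3/64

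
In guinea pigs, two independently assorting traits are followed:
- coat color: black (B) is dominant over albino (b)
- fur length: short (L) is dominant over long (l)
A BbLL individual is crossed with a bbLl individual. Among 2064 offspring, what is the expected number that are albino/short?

Dihybrid cross BbLL × bbLl — consider each gene separately:
coat color: Bb × bb → 2 Bb, 2 bb → 2 B_ : 2 bb (out of 4)
fur length: LL × Ll → 2 LL, 2 Ll → 4 L_ (out of 4)
Combine (counts out of 4 × 4 = 16): black/short (B_L_) = 2×4 = 8; albino/short (bbL_) = 2×4 = 8
Phenotype counts (out of 16): 8 black/short, 8 albino/short
albino/short: 8 out of 16 → fraction 1/2
Expected count = 1/2 × 2064 = 1032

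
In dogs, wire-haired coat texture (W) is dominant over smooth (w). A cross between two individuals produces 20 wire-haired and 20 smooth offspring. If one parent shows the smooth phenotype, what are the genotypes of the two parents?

Observed offspring: 20 wire-haired, 20 smooth
The observed ratio simplifies to 1:1. One parent shows smooth, so its genotype must be ww. A 1:1 offspring split requires the other parent to be heterozygous (Ww).
Parent genotypes: ww × Ww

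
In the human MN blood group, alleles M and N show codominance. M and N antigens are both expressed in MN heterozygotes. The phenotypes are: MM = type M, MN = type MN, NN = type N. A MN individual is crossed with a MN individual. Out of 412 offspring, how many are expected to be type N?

Punnett square for MN × MN:
Offspring genotypes: 1 MM, 2 MN, 1 NN
Phenotype counts: 1 type M, 2 type MN, 1 type N
type N: 1 out of 4 → fraction 1/4
Expected count = 1/4 × 412 = 103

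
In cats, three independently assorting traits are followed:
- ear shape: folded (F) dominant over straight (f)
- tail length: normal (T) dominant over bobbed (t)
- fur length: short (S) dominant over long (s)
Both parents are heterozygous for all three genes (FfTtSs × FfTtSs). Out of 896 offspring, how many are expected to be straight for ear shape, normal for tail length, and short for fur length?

Trihybrid cross: FfTtSs × FfTtSs
Each trait segregates independently with a 3:1 phenotypic ratio, so each gene contributes 3/4 (dominant) or 1/4 (recessive).
Target: straight (ear shape), normal (tail length), short (fur length)
Probability = product of independent per-trait probabilities
= 1/4 × 3/4 × 3/4 = 9/64
Expected count = 9/64 × 896 = 126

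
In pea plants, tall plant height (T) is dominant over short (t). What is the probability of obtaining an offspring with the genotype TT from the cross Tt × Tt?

Punnett square for Tt × Tt:
Offspring genotypes: 1 TT, 2 Tt, 1 tt
Total offspring: 4
Count with target: 1
Probability: 1/4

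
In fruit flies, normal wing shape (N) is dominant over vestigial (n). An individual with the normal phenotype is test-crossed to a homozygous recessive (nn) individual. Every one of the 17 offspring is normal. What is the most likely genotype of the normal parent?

Test cross: ? × nn
All offspring are normal.
If the unknown parent were heterozygous (Nn), about half of 17 offspring would be vestigial; none are. The unknown parent is most likely homozygous dominant (NN).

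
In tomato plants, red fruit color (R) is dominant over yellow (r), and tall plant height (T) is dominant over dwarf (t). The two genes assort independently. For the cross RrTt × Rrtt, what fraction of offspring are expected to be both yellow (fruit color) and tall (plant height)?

Dihybrid cross RrTt × Rrtt — consider each gene separately:
fruit color: Rr × Rr → 1 RR, 2 Rr, 1 rr → 3 R_ : 1 rr (out of 4)
plant height: Tt × tt → 2 Tt, 2 tt → 2 T_ : 2 tt (out of 4)
Looking for: yellow (rr) and tall (T_)
P(yellow) = 1/4, P(tall) = 2/4
P(both) = 1/4 × 2/4 = 2/16 = 1/8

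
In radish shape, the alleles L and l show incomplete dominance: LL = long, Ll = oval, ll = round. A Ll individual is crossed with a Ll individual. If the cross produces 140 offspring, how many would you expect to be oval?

Punnett square for Ll × Ll:
Offspring genotypes: 1 LL, 2 Ll, 1 ll
Phenotype counts: 1 long, 2 oval, 1 round
oval: 2 out of 4 → fraction 1/2
Expected count = 1/2 × 140 = 70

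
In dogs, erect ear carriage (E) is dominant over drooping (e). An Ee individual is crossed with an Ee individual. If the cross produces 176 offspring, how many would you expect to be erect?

Punnett square for Ee × Ee:
Offspring genotypes: 1 EE, 2 Ee, 1 ee
erect: 3, drooping: 1
erect: 3 out of 4 → fraction 3/4
Expected count = 3/4 × 176 = 132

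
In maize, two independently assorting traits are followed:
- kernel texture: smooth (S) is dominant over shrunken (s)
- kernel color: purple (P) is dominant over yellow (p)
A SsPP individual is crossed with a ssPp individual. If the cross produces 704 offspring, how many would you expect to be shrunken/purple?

Dihybrid cross SsPP × ssPp — consider each gene separately:
kernel texture: Ss × ss → 2 Ss, 2 ss → 2 S_ : 2 ss (out of 4)
kernel color: PP × Pp → 2 PP, 2 Pp → 4 P_ (out of 4)
Combine (counts out of 4 × 4 = 16): smooth/purple (S_P_) = 2×4 = 8; shrunken/purple (ssP_) = 2×4 = 8
Phenotype counts (out of 16): 8 smooth/purple, 8 shrunken/purple
shrunken/purple: 8 out of 16 → fraction 1/2
Expected count = 1/2 × 704 = 352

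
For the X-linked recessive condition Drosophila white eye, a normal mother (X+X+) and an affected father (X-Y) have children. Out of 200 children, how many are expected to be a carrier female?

Cross: X+X+ × X-Y
Offspring: 2 X+X-, 2 X+Y
Probability of a carrier female: 2/4 = 1/2
Expected count = 1/2 × 200 = 100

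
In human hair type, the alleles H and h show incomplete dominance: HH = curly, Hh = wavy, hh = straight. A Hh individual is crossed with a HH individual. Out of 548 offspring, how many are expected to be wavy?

Punnett square for Hh × HH:
Offspring genotypes: 2 HH, 2 Hh
Phenotype counts: 2 curly, 2 wavy
wavy: 2 out of 4 → fraction 1/2
Expected count = 1/2 × 548 = 274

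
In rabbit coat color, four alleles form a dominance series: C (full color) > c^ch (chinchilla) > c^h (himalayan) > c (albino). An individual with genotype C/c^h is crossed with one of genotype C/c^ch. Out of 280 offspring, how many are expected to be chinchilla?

Cross: C/c^h × C/c^ch
Allele dominance: C > c^ch > c^h > c
Offspring genotypes: 1 C/C, 1 C/c^ch, 1 C/c^h, 1 c^ch/c^h
Phenotype counts: 3 full color, 1 chinchilla
chinchilla: 1 out of 4 → fraction 1/4
Expected count = 1/4 × 280 = 70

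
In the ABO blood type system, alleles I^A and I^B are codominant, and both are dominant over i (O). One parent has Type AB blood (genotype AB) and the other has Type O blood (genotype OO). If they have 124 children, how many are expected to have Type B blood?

Cross: AB × OO
Possible offspring genotypes: 2 AO, 2 BO
Blood type counts: 2 Type A, 2 Type B
Probability of Type B: 2/4 = 1/2
Expected count = 1/2 × 124 = 62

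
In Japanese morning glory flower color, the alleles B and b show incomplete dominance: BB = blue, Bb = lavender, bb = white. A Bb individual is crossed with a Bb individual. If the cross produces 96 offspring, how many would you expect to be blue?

Punnett square for Bb × Bb:
Offspring genotypes: 1 BB, 2 Bb, 1 bb
Phenotype counts: 1 blue, 2 lavender, 1 white
blue: 1 out of 4 → fraction 1/4
Expected count = 1/4 × 96 = 24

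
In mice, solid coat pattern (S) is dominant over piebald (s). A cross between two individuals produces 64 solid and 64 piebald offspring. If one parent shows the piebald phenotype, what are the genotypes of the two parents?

Observed offspring: 64 solid, 64 piebald
The observed ratio simplifies to 1:1. One parent shows piebald, so its genotype must be ss. A 1:1 offspring split requires the other parent to be heterozygous (Ss).
Parent genotypes: ss × Ss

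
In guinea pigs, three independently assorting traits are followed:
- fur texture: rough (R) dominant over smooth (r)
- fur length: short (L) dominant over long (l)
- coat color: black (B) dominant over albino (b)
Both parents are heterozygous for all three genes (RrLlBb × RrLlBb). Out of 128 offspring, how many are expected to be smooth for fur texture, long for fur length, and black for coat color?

Trihybrid cross: RrLlBb × RrLlBb
Each trait segregates independently with a 3:1 phenotypic ratio, so each gene contributes 3/4 (dominant) or 1/4 (recessive).
Target: smooth (fur texture), long (fur length), black (coat color)
Probability = product of independent per-trait probabilities
= 1/4 × 1/4 × 3/4 = 3/64
Expected count = 3/64 × 128 = 6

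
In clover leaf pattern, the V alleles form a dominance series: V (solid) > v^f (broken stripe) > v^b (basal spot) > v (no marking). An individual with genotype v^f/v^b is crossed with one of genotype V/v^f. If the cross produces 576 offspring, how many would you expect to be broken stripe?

Cross: v^f/v^b × V/v^f
Allele dominance: V > v^f > v^b > v
Offspring genotypes: 1 V/v^f, 1 v^f/v^f, 1 V/v^b, 1 v^f/v^b
Phenotype counts: 2 solid, 2 broken stripe
broken stripe: 2 out of 4 → fraction 1/2
Expected count = 1/2 × 576 = 288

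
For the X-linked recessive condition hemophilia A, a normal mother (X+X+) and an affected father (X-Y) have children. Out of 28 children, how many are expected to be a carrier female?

Cross: X+X+ × X-Y
Offspring: 2 X+X-, 2 X+Y
Probability of a carrier female: 2/4 = 1/2
Expected count = 1/2 × 28 = 14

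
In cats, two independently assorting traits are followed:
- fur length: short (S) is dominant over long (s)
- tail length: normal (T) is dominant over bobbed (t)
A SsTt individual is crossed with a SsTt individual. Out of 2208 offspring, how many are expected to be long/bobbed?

Dihybrid cross SsTt × SsTt — consider each gene separately:
fur length: Ss × Ss → 1 SS, 2 Ss, 1 ss → 3 S_ : 1 ss (out of 4)
tail length: Tt × Tt → 1 TT, 2 Tt, 1 tt → 3 T_ : 1 tt (out of 4)
Combine (counts out of 4 × 4 = 16): short/normal (S_T_) = 3×3 = 9; short/bobbed (S_tt) = 3×1 = 3; long/normal (ssT_) = 1×3 = 3; long/bobbed (sstt) = 1×1 = 1
Phenotype counts (out of 16): 9 short/normal, 3 short/bobbed, 3 long/normal, 1 long/bobbed
long/bobbed: 1 out of 16 → fraction 1/16
Expected count = 1/16 × 2208 = 138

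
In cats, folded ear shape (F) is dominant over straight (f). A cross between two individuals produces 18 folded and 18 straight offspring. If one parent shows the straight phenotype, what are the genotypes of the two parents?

Observed offspring: 18 folded, 18 straight
The observed ratio simplifies to 1:1. One parent shows straight, so its genotype must be ff. A 1:1 offspring split requires the other parent to be heterozygous (Ff).
Parent genotypes: ff × Ff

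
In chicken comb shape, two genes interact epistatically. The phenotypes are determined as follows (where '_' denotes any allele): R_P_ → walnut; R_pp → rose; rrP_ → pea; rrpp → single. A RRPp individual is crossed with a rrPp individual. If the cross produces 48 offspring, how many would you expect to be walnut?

Cross: RRPp × rrPp — consider each gene separately:
R gene: RR × rr → 4 Rr → 4 R_ (out of 4)
P gene: Pp × Pp → 1 PP, 2 Pp, 1 pp → 3 P_ : 1 pp (out of 4)
Genotype classes (out of 4 × 4 = 16): R_P_ = 4×3 = 12; R_pp = 4×1 = 4
Apply the phenotype rules: R_P_ (12) → walnut; R_pp (4) → rose
Phenotype counts (out of 16): 12 walnut, 4 rose
walnut: 12 out of 16 → fraction 3/4
Expected count = 3/4 × 48 = 36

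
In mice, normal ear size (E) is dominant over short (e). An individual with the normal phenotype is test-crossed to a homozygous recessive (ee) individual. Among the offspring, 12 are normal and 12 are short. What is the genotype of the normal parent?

Test cross: ? × ee
Offspring: 12 normal, 12 short — approximately 1:1.
A 1:1 ratio in a test cross indicates the unknown parent is heterozygous (Ee).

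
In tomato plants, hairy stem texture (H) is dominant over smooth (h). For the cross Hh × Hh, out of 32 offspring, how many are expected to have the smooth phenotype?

Punnett square for Hh × Hh:
Offspring genotypes: 1 HH, 2 Hh, 1 hh
Total offspring: 4
Count with target: 1
Probability: 1/4
Expected count = 1/4 × 32 = 8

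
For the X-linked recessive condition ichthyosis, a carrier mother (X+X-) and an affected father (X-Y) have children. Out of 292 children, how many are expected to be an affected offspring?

Cross: X+X- × X-Y
Offspring: 1 X+X-, 1 X+Y, 1 X-X-, 1 X-Y
Probability of an affected offspring: 2/4 = 1/2
Expected count = 1/2 × 292 = 146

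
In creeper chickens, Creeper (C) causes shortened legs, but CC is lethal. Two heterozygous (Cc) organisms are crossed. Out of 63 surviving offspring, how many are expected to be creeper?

Cross: Cc × Cc
Punnett square offspring (before lethality): 1 CC, 2 Cc, 1 cc
The CC genotype is lethal (embryos die); surviving offspring: 2 Cc, 1 cc
creeper: 2 out of 3 → fraction 2/3
Expected count = 2/3 × 63 = 42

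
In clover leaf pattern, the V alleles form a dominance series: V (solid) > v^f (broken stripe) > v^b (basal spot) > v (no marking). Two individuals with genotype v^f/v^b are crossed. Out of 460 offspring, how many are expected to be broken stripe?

Cross: v^f/v^b × v^f/v^b
Allele dominance: V > v^f > v^b > v
Offspring genotypes: 1 v^f/v^f, 2 v^f/v^b, 1 v^b/v^b
Phenotype counts: 3 broken stripe, 1 basal spot
broken stripe: 3 out of 4 → fraction 3/4
Expected count = 3/4 × 460 = 345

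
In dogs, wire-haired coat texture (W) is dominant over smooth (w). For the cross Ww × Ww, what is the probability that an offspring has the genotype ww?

Punnett square for Ww × Ww:
Offspring genotypes: 1 WW, 2 Ww, 1 ww
Total offspring: 4
Count with target: 1
Probability: 1/4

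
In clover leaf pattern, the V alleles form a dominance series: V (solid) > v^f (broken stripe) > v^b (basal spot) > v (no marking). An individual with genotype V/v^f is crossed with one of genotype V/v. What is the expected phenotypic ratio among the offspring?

Cross: V/v^f × V/v
Allele dominance: V > v^f > v^b > v
Offspring genotypes: 1 V/V, 1 V/v, 1 V/v^f, 1 v^f/v
Phenotype counts: 3 solid, 1 broken stripe
Ratio: 3 solid : 1 broken stripe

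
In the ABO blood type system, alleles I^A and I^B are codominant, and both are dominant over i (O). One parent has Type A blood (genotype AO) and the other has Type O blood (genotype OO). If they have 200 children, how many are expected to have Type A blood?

Cross: AO × OO
Possible offspring genotypes: 2 AO, 2 OO
Blood type counts: 2 Type A, 2 Type O
Probability of Type A: 2/4 = 1/2
Expected count = 1/2 × 200 = 100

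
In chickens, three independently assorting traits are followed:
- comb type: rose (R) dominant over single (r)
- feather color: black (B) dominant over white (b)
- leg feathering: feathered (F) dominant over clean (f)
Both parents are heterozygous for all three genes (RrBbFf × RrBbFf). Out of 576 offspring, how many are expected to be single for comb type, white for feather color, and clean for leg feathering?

Trihybrid cross: RrBbFf × RrBbFf
Each trait segregates independently with a 3:1 phenotypic ratio, so each gene contributes 3/4 (dominant) or 1/4 (recessive).
Target: single (comb type), white (feather color), clean (leg feathering)
Probability = product of independent per-trait probabilities
= 1/4 × 1/4 × 1/4 = 1/64
Expected count = 1/64 × 576 = 9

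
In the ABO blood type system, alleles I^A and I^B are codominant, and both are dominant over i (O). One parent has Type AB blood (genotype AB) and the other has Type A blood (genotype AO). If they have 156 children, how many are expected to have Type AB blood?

Cross: AB × AO
Possible offspring genotypes: 1 AA, 1 AO, 1 AB, 1 BO
Blood type counts: 2 Type A, 1 Type AB, 1 Type B
Probability of Type AB: 1/4
Expected count = 1/4 × 156 = 39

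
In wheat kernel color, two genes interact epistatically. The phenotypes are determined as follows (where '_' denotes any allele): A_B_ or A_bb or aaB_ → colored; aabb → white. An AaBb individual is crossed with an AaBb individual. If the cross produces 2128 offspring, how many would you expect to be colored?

Cross: AaBb × AaBb — consider each gene separately:
A gene: Aa × Aa → 1 AA, 2 Aa, 1 aa → 3 A_ : 1 aa (out of 4)
B gene: Bb × Bb → 1 BB, 2 Bb, 1 bb → 3 B_ : 1 bb (out of 4)
Genotype classes (out of 4 × 4 = 16): A_B_ = 3×3 = 9; A_bb = 3×1 = 3; aaB_ = 1×3 = 3; aabb = 1×1 = 1
Apply the phenotype rules: A_B_ (9) + A_bb (3) + aaB_ (3) → colored; aabb (1) → white
Phenotype counts (out of 16): 15 colored, 1 white
colored: 15 out of 16 → fraction 15/16
Expected count = 15/16 × 2128 = 1995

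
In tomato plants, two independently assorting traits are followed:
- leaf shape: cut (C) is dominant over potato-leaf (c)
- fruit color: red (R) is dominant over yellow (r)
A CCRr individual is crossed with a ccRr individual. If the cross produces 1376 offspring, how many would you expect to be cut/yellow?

Dihybrid cross CCRr × ccRr — consider each gene separately:
leaf shape: CC × cc → 4 Cc → 4 C_ (out of 4)
fruit color: Rr × Rr → 1 RR, 2 Rr, 1 rr → 3 R_ : 1 rr (out of 4)
Combine (counts out of 4 × 4 = 16): cut/red (C_R_) = 4×3 = 12; cut/yellow (C_rr) = 4×1 = 4
Phenotype counts (out of 16): 12 cut/red, 4 cut/yellow
cut/yellow: 4 out of 16 → fraction 1/4
Expected count = 1/4 × 1376 = 344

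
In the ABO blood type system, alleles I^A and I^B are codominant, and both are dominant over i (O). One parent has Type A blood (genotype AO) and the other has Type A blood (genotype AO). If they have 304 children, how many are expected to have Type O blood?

Cross: AO × AO
Possible offspring genotypes: 1 AA, 2 AO, 1 OO
Blood type counts: 3 Type A, 1 Type O
Probability of Type O: 1/4
Expected count = 1/4 × 304 = 76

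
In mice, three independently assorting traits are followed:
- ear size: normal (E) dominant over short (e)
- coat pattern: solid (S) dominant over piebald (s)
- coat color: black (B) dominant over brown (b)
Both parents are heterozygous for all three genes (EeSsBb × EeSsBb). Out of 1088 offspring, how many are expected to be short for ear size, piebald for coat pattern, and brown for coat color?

Trihybrid cross: EeSsBb × EeSsBb
Each trait segregates independently with a 3:1 phenotypic ratio, so each gene contributes 3/4 (dominant) or 1/4 (recessive).
Target: short (ear size), piebald (coat pattern), brown (coat color)
Probability = product of independent per-trait probabilities
= 1/4 × 1/4 × 1/4 = 1/64
Expected count = 1/64 × 1088 = 17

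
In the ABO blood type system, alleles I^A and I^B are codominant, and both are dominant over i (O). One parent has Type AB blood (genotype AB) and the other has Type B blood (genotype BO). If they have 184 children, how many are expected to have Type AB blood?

Cross: AB × BO
Possible offspring genotypes: 1 AB, 1 AO, 1 BB, 1 BO
Blood type counts: 1 Type AB, 1 Type A, 2 Type B
Probability of Type AB: 1/4
Expected count = 1/4 × 184 = 46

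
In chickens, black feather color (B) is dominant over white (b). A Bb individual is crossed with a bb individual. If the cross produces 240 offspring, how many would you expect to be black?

Punnett square for Bb × bb:
Offspring genotypes: 2 Bb, 2 bb
black: 2, white: 2
black: 2 out of 4 → fraction 1/2
Expected count = 1/2 × 240 = 120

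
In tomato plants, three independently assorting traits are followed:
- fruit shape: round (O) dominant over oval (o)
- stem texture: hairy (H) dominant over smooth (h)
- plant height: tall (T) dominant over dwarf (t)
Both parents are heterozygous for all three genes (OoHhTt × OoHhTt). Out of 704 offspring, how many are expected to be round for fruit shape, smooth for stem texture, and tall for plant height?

Trihybrid cross: OoHhTt × OoHhTt
Each trait segregates independently with a 3:1 phenotypic ratio, so each gene contributes 3/4 (dominant) or 1/4 (recessive).
Target: round (fruit shape), smooth (stem texture), tall (plant height)
Probability = product of independent per-trait probabilities
= 3/4 × 1/4 × 3/4 = 9/64
Expected count = 9/64 × 704 = 99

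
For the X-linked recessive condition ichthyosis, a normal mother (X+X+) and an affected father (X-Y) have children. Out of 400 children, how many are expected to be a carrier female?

Cross: X+X+ × X-Y
Offspring: 2 X+X-, 2 X+Y
Probability of a carrier female: 2/4 = 1/2
Expected count = 1/2 × 400 = 200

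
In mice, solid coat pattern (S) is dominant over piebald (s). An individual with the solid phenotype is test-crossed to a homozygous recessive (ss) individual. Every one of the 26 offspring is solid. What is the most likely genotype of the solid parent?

Test cross: ? × ss
All offspring are solid.
If the unknown parent were heterozygous (Ss), about half of 26 offspring would be piebald; none are. The unknown parent is most likely homozygous dominant (SS).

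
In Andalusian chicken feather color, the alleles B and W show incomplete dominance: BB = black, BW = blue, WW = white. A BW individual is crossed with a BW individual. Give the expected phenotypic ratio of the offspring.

Punnett square for BW × BW:
Offspring genotypes: 1 BB, 2 BW, 1 WW
Phenotype counts: 1 black, 2 blue, 1 white
Ratio: 1 black : 2 blue : 1 white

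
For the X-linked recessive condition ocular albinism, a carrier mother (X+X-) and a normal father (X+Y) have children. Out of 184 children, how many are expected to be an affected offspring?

Cross: X+X- × X+Y
Offspring: 1 X+X+, 1 X+Y, 1 X+X-, 1 X-Y
Probability of an affected offspring: 1/4
Expected count = 1/4 × 184 = 46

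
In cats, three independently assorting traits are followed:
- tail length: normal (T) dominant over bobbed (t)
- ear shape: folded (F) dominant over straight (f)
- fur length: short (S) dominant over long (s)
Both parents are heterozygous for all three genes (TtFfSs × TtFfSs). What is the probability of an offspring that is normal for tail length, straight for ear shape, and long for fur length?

Trihybrid cross: TtFfSs × TtFfSs
Each trait segregates independently with a 3:1 phenotypic ratio, so each gene contributes 3/4 (dominant) or 1/4 (recessive).
Target: normal (tail length), straight (ear shape), long (fur length)
Probability = product of independent per-trait probabilities
= 3/4 × 1/4 × 1/4 = 3/64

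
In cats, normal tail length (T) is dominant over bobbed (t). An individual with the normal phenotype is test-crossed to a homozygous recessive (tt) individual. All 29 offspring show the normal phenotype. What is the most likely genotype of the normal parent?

Test cross: ? × tt
All offspring are normal.
If the unknown parent were heterozygous (Tt), about half of 29 offspring would be bobbed; none are. The unknown parent is most likely homozygous dominant (TT).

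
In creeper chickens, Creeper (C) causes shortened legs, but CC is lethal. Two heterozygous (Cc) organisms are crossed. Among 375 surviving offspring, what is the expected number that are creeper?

Cross: Cc × Cc
Punnett square offspring (before lethality): 1 CC, 2 Cc, 1 cc
The CC genotype is lethal (embryos die); surviving offspring: 2 Cc, 1 cc
creeper: 2 out of 3 → fraction 2/3
Expected count = 2/3 × 375 = 250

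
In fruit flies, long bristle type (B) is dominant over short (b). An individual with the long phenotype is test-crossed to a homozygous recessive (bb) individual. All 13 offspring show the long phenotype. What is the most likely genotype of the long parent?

Test cross: ? × bb
All offspring are long.
If the unknown parent were heterozygous (Bb), about half of 13 offspring would be short; none are. The unknown parent is most likely homozygous dominant (BB).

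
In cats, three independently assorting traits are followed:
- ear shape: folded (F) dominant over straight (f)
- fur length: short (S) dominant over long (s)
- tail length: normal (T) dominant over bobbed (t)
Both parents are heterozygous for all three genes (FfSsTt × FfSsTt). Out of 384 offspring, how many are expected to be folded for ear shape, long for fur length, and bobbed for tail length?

Trihybrid cross: FfSsTt × FfSsTt
Each trait segregates independently with a 3:1 phenotypic ratio, so each gene contributes 3/4 (dominant) or 1/4 (recessive).
Target: folded (ear shape), long (fur length), bobbed (tail length)
Probability = product of independent per-trait probabilities
= 3/4 × 1/4 × 1/4 = 3/64
Expected count = 3/64 × 384 = 18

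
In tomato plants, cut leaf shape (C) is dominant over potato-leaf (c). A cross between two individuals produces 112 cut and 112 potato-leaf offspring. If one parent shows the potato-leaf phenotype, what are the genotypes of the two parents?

Observed offspring: 112 cut, 112 potato-leaf
The observed ratio simplifies to 1:1. One parent shows potato-leaf, so its genotype must be cc. A 1:1 offspring split requires the other parent to be heterozygous (Cc).
Parent genotypes: cc × Cc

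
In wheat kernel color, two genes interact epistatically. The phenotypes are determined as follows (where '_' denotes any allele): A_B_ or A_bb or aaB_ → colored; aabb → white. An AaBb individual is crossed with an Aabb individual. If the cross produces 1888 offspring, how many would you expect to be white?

Cross: AaBb × Aabb — consider each gene separately:
A gene: Aa × Aa → 1 AA, 2 Aa, 1 aa → 3 A_ : 1 aa (out of 4)
B gene: Bb × bb → 2 Bb, 2 bb → 2 B_ : 2 bb (out of 4)
Genotype classes (out of 4 × 4 = 16): A_B_ = 3×2 = 6; A_bb = 3×2 = 6; aaB_ = 1×2 = 2; aabb = 1×2 = 2
Apply the phenotype rules: A_B_ (6) + A_bb (6) + aaB_ (2) → colored; aabb (2) → white
Phenotype counts (out of 16): 14 colored, 2 white
white: 2 out of 16 → fraction 1/8
Expected count = 1/8 × 1888 = 236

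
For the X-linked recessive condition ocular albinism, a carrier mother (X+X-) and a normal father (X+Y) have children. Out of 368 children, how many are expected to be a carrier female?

Cross: X+X- × X+Y
Offspring: 1 X+X+, 1 X+Y, 1 X+X-, 1 X-Y
Probability of a carrier female: 1/4
Expected count = 1/4 × 368 = 92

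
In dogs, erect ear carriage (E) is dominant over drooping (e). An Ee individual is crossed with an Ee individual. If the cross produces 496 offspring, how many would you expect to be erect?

Punnett square for Ee × Ee:
Offspring genotypes: 1 EE, 2 Ee, 1 ee
erect: 3, drooping: 1
erect: 3 out of 4 → fraction 3/4
Expected count = 3/4 × 496 = 372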